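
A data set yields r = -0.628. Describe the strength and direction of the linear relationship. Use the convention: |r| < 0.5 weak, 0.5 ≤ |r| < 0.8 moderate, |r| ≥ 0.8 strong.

r = -0.628 < 0 so the relationship is negative.
|r| = 0.628, which falls in the moderate range.

moderate negative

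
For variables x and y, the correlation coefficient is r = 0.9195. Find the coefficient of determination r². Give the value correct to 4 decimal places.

0.8455

r² = (0.9195)² = 0.8455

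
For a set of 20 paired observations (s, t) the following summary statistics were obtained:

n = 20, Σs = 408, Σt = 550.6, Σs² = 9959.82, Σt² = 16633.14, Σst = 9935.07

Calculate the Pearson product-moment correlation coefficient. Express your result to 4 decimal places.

-0.8349

r = (nΣst − ΣsΣt) / √[(nΣs² − (Σs)²)(nΣt² − (Σt)²)]
Numerator: 20×9935.07 − 408×550.6 = -25943.4
Denominator: √[(199196.4 − 166464)(332662.8 − 303160.36)] = √[32732.4 × 29502.44] = 31075.4834
r = -25943.4 / 31075.4834 ≈ -0.8349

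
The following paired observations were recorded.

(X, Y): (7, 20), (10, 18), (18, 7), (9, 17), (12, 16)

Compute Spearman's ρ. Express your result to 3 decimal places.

Rank X: 1, 3, 5, 2, 4
Rank Y: 5, 4, 1, 3, 2
d = rank(X) − rank(Y): -4, -1, 4, -1, 2; Σd² = 38
ρ = 1 − 6Σd² / [n(n²−1)] = 1 − 6×38 / (5×24) = 1 − 228/120 ≈ -0.900

-0.900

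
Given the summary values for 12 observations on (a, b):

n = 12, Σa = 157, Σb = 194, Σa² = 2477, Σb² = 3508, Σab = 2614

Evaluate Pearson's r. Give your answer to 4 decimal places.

0.1913

r = (nΣab − ΣaΣb) / √[(nΣa² − (Σa)²)(nΣb² − (Σb)²)]
Numerator: 12×2614 − 157×194 = 910
Denominator: √[(29724 − 24649)(42096 − 37636)] = √[5075 × 4460] = 4757.5729
r = 910 / 4757.5729 ≈ 0.1913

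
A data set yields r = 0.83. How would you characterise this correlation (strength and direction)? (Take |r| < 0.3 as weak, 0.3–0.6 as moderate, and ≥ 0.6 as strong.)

r = 0.83 > 0 so the relationship is positive.
|r| = 0.83, which falls in the strong range.

strong positive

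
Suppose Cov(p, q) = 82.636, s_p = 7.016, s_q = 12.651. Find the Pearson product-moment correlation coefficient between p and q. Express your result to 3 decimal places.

0.931

r = Cov(p,q) / (s_p · s_q) = 82.636 / (7.016 × 12.651)
  = 82.636 / 88.7594 ≈ 0.931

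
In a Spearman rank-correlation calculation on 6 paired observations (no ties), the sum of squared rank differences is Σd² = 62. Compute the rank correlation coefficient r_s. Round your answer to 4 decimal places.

ρ = 1 − 6Σd² / [n(n²−1)] = 1 − 6×62 / (6×35)
  = 1 − 372/210 = 1 − 1.77143 ≈ -0.7714

-0.7714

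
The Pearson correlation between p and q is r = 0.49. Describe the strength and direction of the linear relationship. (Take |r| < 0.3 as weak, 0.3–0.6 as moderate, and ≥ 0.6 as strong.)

r = 0.49 > 0 so the relationship is positive.
|r| = 0.49, which falls in the moderate range.

moderate positive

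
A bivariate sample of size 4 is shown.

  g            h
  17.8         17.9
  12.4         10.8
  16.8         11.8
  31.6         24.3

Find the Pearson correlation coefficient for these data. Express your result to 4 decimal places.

0.9340

n = 4, Σg = 78.6, Σh = 64.8, Σg² = 1751.4, Σh² = 1166.78, Σgh = 1418.66
nΣgh − ΣgΣh = 5674.64 − 5093.28 = 581.36
nΣg² − (Σg)² = 7005.6 − 6177.96 = 827.64; nΣh² − (Σh)² = 4667.12 − 4199.04 = 468.08
r = 581.36 / √(827.64 × 468.08) = 581.36 / 622.4160 ≈ 0.9340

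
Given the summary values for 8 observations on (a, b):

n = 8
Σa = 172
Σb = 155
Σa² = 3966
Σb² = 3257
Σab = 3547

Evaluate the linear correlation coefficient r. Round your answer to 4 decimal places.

r = (nΣab − ΣaΣb) / √[(nΣa² − (Σa)²)(nΣb² − (Σb)²)]
Numerator: 8×3547 − 172×155 = 1716
Denominator: √[(31728 − 29584)(26056 − 24025)] = √[2144 × 2031] = 2086.7352
r = 1716 / 2086.7352 ≈ 0.8223

0.8223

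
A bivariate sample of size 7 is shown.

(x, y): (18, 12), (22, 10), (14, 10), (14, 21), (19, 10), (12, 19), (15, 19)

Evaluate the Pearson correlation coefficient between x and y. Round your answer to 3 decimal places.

-0.685

n = 7, Σx = 114, Σy = 101, Σx² = 1930, Σy² = 1607, Σxy = 1573
nΣxy − ΣxΣy = 11011 − 11514 = -503
nΣx² − (Σx)² = 13510 − 12996 = 514; nΣy² − (Σy)² = 11249 − 10201 = 1048
r = -503 / √(514 × 1048) = -503 / 733.9428 ≈ -0.685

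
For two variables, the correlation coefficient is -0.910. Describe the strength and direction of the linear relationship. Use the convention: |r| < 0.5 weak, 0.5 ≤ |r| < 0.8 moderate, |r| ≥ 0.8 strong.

strong negative

r = -0.910 < 0 so the relationship is negative.
|r| = 0.910, which falls in the strong range.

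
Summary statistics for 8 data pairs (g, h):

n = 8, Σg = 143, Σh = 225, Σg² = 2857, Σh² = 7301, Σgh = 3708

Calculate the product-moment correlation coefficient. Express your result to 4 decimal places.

r = (nΣgh − ΣgΣh) / √[(nΣg² − (Σg)²)(nΣh² − (Σh)²)]
Numerator: 8×3708 − 143×225 = -2511
Denominator: √[(22856 − 20449)(58408 − 50625)] = √[2407 × 7783] = 4328.2423
r = -2511 / 4328.2423 ≈ -0.5801

-0.5801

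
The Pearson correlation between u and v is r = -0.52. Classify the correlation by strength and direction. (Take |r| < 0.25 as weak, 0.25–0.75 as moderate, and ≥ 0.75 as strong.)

moderate negative

r = -0.52 < 0 so the relationship is negative.
|r| = 0.52, which falls in the moderate range.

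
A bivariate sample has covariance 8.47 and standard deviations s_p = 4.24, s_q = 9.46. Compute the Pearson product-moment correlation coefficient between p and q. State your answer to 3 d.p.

r = Cov(p,q) / (s_p · s_q) = 8.47 / (4.24 × 9.46)
  = 8.47 / 40.1104 ≈ 0.211

0.211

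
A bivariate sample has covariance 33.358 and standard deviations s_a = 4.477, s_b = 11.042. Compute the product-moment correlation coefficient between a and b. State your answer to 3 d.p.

r = Cov(a,b) / (s_a · s_b) = 33.358 / (4.477 × 11.042)
  = 33.358 / 49.4350 ≈ 0.675

0.675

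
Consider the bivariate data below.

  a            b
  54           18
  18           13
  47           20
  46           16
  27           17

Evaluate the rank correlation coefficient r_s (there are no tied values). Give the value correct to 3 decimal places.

0.800

Rank a: 5, 1, 4, 3, 2
Rank b: 4, 1, 5, 2, 3
d = rank(a) − rank(b): 1, 0, -1, 1, -1; Σd² = 4
ρ = 1 − 6Σd² / [n(n²−1)] = 1 − 6×4 / (5×24) = 1 − 24/120 ≈ 0.800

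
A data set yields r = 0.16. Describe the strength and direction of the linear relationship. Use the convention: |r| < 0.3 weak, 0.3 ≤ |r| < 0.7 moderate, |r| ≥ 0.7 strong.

r = 0.16 > 0 so the relationship is positive.
|r| = 0.16, which falls in the weak range.

weak positive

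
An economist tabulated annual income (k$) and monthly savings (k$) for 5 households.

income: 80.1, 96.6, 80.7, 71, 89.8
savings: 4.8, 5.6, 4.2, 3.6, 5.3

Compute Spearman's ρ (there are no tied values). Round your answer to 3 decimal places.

0.900

Rank income: 2, 5, 3, 1, 4
Rank savings: 3, 5, 2, 1, 4
d = rank(income) − rank(savings): -1, 0, 1, 0, 0; Σd² = 2
ρ = 1 − 6Σd² / [n(n²−1)] = 1 − 6×2 / (5×24) = 1 − 12/120 ≈ 0.900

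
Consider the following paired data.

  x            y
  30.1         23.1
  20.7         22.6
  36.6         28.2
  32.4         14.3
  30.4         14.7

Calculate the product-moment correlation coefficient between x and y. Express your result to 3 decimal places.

0.103

n = 5, Σx = 150.2, Σy = 102.9, Σx² = 4647.98, Σy² = 2260.19, Σxy = 3105.45
nΣxy − ΣxΣy = 15527.25 − 15455.58 = 71.67
nΣx² − (Σx)² = 23239.9 − 22560.04 = 679.86; nΣy² − (Σy)² = 11300.95 − 10588.41 = 712.54
r = 71.67 / √(679.86 × 712.54) = 71.67 / 696.0082 ≈ 0.103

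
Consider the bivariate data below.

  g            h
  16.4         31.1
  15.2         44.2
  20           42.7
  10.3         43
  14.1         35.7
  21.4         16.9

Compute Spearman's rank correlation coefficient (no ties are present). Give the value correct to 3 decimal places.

Rank g: 4, 3, 5, 1, 2, 6
Rank h: 2, 6, 4, 5, 3, 1
d = rank(g) − rank(h): 2, -3, 1, -4, -1, 5; Σd² = 56
ρ = 1 − 6Σd² / [n(n²−1)] = 1 − 6×56 / (6×35) = 1 − 336/210 ≈ -0.600

-0.600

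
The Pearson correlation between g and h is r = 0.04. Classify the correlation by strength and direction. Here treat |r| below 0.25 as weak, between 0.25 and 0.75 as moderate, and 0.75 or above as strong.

r = 0.04 > 0 so the relationship is positive.
|r| = 0.04, which falls in the weak range.

weak positive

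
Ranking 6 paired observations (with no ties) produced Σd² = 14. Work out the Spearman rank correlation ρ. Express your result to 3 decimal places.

0.600

ρ = 1 − 6Σd² / [n(n²−1)] = 1 − 6×14 / (6×35)
  = 1 − 84/210 = 1 − 0.4000 ≈ 0.600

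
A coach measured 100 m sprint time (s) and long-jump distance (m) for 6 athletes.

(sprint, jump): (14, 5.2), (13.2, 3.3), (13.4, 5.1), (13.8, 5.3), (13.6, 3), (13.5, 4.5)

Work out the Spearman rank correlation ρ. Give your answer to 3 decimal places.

Rank sprint: 6, 1, 2, 5, 4, 3
Rank jump: 5, 2, 4, 6, 1, 3
d = rank(sprint) − rank(jump): 1, -1, -2, -1, 3, 0; Σd² = 16
ρ = 1 − 6Σd² / [n(n²−1)] = 1 − 6×16 / (6×35) = 1 − 96/210 ≈ 0.543

0.543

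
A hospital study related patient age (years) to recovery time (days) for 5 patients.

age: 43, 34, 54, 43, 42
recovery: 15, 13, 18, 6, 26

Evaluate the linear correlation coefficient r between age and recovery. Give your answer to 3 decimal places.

0.189

n = 5, Σx = 216, Σy = 78, Σx² = 9534, Σy² = 1430, Σxy = 3409
nΣxy − ΣxΣy = 17045 − 16848 = 197
nΣx² − (Σx)² = 47670 − 46656 = 1014; nΣy² − (Σy)² = 7150 − 6084 = 1066
r = 197 / √(1014 × 1066) = 197 / 1039.6749 ≈ 0.189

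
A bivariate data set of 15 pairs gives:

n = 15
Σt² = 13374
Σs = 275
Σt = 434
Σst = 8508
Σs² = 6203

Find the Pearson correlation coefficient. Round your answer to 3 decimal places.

r = (nΣst − ΣsΣt) / √[(nΣs² − (Σs)²)(nΣt² − (Σt)²)]
Numerator: 15×8508 − 275×434 = 8270
Denominator: √[(93045 − 75625)(200610 − 188356)] = √[17420 × 12254] = 14610.4305
r = 8270 / 14610.4305 ≈ 0.566

0.566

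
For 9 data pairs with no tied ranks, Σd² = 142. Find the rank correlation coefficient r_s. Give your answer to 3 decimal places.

-0.183

ρ = 1 − 6Σd² / [n(n²−1)] = 1 − 6×142 / (9×80)
  = 1 − 852/720 = 1 − 1.1833 ≈ -0.183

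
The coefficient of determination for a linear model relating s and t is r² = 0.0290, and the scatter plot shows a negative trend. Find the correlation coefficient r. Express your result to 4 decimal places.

|r| = √0.0290 = 0.1703
The association is negative, so r = −0.1703.

-0.1703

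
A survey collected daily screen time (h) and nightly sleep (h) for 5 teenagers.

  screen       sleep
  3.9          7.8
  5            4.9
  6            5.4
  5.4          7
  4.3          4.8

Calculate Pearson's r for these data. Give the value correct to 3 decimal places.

-0.298

n = 5, Σx = 24.6, Σy = 29.9, Σx² = 123.86, Σy² = 186.05, Σxy = 145.76
nΣxy − ΣxΣy = 728.8 − 735.54 = -6.74
nΣx² − (Σx)² = 619.3 − 605.16 = 14.14; nΣy² − (Σy)² = 930.25 − 894.01 = 36.24
r = -6.74 / √(14.14 × 36.24) = -6.74 / 22.6370 ≈ -0.298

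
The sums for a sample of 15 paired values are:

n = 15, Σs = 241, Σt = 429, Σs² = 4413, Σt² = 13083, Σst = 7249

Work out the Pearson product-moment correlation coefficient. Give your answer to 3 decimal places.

r = (nΣst − ΣsΣt) / √[(nΣs² − (Σs)²)(nΣt² − (Σt)²)]
Numerator: 15×7249 − 241×429 = 5346
Denominator: √[(66195 − 58081)(196245 − 184041)] = √[8114 × 12204] = 9951.0430
r = 5346 / 9951.0430 ≈ 0.537

0.537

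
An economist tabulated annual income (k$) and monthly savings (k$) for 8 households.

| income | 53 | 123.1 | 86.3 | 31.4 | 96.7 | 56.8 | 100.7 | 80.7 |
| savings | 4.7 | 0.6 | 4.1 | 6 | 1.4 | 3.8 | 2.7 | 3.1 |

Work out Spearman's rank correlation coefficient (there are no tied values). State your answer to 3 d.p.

Rank income: 2, 8, 5, 1, 6, 3, 7, 4
Rank savings: 7, 1, 6, 8, 2, 5, 3, 4
d = rank(income) − rank(savings): -5, 7, -1, -7, 4, -2, 4, 0; Σd² = 160
ρ = 1 − 6Σd² / [n(n²−1)] = 1 − 6×160 / (8×63) = 1 − 960/504 ≈ -0.905

-0.905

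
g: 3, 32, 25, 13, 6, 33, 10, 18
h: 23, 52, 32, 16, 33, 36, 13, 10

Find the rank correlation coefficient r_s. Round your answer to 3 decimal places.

0.452

Rank g: 1, 7, 6, 4, 2, 8, 3, 5
Rank h: 4, 8, 5, 3, 6, 7, 2, 1
d = rank(g) − rank(h): -3, -1, 1, 1, -4, 1, 1, 4; Σd² = 46
ρ = 1 − 6Σd² / [n(n²−1)] = 1 − 6×46 / (8×63) = 1 − 276/504 ≈ 0.452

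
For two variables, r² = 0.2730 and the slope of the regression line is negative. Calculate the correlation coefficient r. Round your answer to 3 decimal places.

|r| = √0.2730 = 0.522
The association is negative, so r = −0.522.

-0.522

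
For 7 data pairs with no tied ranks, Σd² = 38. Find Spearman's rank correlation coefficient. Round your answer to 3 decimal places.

0.321

ρ = 1 − 6Σd² / [n(n²−1)] = 1 − 6×38 / (7×48)
  = 1 − 228/336 = 1 − 0.6786 ≈ 0.321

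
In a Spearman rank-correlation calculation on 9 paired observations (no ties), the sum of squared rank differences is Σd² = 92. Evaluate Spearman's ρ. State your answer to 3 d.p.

ρ = 1 − 6Σd² / [n(n²−1)] = 1 − 6×92 / (9×80)
  = 1 − 552/720 = 1 − 0.7667 ≈ 0.233

0.233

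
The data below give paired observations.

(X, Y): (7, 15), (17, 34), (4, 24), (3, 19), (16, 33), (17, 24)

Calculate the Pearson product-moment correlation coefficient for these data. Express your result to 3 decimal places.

n = 6, ΣX = 64, ΣY = 149, ΣX² = 908, ΣY² = 3983, ΣXY = 1772
nΣXY − ΣXΣY = 10632 − 9536 = 1096
nΣX² − (ΣX)² = 5448 − 4096 = 1352; nΣY² − (ΣY)² = 23898 − 22201 = 1697
r = 1096 / √(1352 × 1697) = 1096 / 1514.7092 ≈ 0.724

0.724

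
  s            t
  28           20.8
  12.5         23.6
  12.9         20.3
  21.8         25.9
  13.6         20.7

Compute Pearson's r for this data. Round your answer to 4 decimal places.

n = 5, Σs = 88.8, Σt = 111.3, Σs² = 1766.86, Σt² = 2500.99, Σst = 1985.41
nΣst − ΣsΣt = 9927.05 − 9883.44 = 43.61
nΣs² − (Σs)² = 8834.3 − 7885.44 = 948.86; nΣt² − (Σt)² = 12504.95 − 12387.69 = 117.26
r = 43.61 / √(948.86 × 117.26) = 43.61 / 333.5616 ≈ 0.1307

0.1307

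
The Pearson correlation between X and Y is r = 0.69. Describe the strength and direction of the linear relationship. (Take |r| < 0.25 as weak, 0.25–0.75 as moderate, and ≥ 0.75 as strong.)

r = 0.69 > 0 so the relationship is positive.
|r| = 0.69, which falls in the moderate range.

moderate positive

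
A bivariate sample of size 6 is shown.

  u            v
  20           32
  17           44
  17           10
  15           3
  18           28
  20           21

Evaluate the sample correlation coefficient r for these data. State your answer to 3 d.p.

n = 6, Σu = 107, Σv = 138, Σu² = 1927, Σv² = 4294, Σuv = 2527
nΣuv − ΣuΣv = 15162 − 14766 = 396
nΣu² − (Σu)² = 11562 − 11449 = 113; nΣv² − (Σv)² = 25764 − 19044 = 6720
r = 396 / √(113 × 6720) = 396 / 871.4126 ≈ 0.454

0.454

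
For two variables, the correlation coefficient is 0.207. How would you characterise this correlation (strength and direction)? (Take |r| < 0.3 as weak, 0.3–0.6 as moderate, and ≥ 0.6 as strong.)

r = 0.207 > 0 so the relationship is positive.
|r| = 0.207, which falls in the weak range.

weak positive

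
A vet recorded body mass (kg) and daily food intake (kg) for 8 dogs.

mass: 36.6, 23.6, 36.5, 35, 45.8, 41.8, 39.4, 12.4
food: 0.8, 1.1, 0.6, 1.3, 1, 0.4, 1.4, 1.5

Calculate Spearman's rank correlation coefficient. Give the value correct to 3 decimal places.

Rank mass: 5, 2, 4, 3, 8, 7, 6, 1
Rank food: 3, 5, 2, 6, 4, 1, 7, 8
d = rank(mass) − rank(food): 2, -3, 2, -3, 4, 6, -1, -7; Σd² = 128
ρ = 1 − 6Σd² / [n(n²−1)] = 1 − 6×128 / (8×63) = 1 − 768/504 ≈ -0.524

-0.524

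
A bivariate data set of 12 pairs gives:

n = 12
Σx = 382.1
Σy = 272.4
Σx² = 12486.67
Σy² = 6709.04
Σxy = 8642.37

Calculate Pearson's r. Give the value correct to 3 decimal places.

-0.076

r = (nΣxy − ΣxΣy) / √[(nΣx² − (Σx)²)(nΣy² − (Σy)²)]
Numerator: 12×8642.37 − 382.1×272.4 = -375.6
Denominator: √[(149840.04 − 146000.41)(80508.48 − 74201.76)] = √[3839.63 × 6306.72] = 4920.9218
r = -375.6 / 4920.9218 ≈ -0.076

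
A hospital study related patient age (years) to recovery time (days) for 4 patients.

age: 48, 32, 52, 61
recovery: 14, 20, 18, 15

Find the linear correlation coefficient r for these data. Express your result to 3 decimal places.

n = 4, Σx = 193, Σy = 67, Σx² = 9753, Σy² = 1145, Σxy = 3163
nΣxy − ΣxΣy = 12652 − 12931 = -279
nΣx² − (Σx)² = 39012 − 37249 = 1763; nΣy² − (Σy)² = 4580 − 4489 = 91
r = -279 / √(1763 × 91) = -279 / 400.5409 ≈ -0.697

-0.697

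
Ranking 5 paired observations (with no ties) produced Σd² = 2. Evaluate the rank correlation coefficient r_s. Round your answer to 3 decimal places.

0.900

ρ = 1 − 6Σd² / [n(n²−1)] = 1 − 6×2 / (5×24)
  = 1 − 12/120 = 1 − 0.1000 ≈ 0.900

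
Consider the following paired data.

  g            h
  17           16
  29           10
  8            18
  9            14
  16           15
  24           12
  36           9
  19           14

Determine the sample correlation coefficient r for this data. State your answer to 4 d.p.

-0.9018

n = 8, Σg = 158, Σh = 108, Σg² = 3764, Σh² = 1522, Σgh = 1950
nΣgh − ΣgΣh = 15600 − 17064 = -1464
nΣg² − (Σg)² = 30112 − 24964 = 5148; nΣh² − (Σh)² = 12176 − 11664 = 512
r = -1464 / √(5148 × 512) = -1464 / 1623.5073 ≈ -0.9018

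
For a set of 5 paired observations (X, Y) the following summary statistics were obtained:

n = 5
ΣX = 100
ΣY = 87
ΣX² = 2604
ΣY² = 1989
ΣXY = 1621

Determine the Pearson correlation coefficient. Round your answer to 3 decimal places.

r = (nΣXY − ΣXΣY) / √[(nΣX² − (ΣX)²)(nΣY² − (ΣY)²)]
Numerator: 5×1621 − 100×87 = -595
Denominator: √[(13020 − 10000)(9945 − 7569)] = √[3020 × 2376] = 2678.7161
r = -595 / 2678.7161 ≈ -0.222

-0.222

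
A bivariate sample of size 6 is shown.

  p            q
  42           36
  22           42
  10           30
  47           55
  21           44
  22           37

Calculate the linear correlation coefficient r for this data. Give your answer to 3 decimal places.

n = 6, Σp = 164, Σq = 244, Σp² = 5482, Σq² = 10290, Σpq = 7059
nΣpq − ΣpΣq = 42354 − 40016 = 2338
nΣp² − (Σp)² = 32892 − 26896 = 5996; nΣq² − (Σq)² = 61740 − 59536 = 2204
r = 2338 / √(5996 × 2204) = 2338 / 3635.2695 ≈ 0.643

0.643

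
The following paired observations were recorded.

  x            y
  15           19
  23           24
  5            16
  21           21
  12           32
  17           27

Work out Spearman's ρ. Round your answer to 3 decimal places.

0.257

Rank x: 3, 6, 1, 5, 2, 4
Rank y: 2, 4, 1, 3, 6, 5
d = rank(x) − rank(y): 1, 2, 0, 2, -4, -1; Σd² = 26
ρ = 1 − 6Σd² / [n(n²−1)] = 1 − 6×26 / (6×35) = 1 − 156/210 ≈ 0.257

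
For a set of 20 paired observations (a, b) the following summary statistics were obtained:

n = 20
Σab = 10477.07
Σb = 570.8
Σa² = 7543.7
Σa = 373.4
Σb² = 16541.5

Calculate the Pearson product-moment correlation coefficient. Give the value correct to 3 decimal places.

-0.474

r = (nΣab − ΣaΣb) / √[(nΣa² − (Σa)²)(nΣb² − (Σb)²)]
Numerator: 20×10477.07 − 373.4×570.8 = -3595.32
Denominator: √[(150874 − 139427.56)(330830 − 325812.64)] = √[11446.44 × 5017.36] = 7578.3184
r = -3595.32 / 7578.3184 ≈ -0.474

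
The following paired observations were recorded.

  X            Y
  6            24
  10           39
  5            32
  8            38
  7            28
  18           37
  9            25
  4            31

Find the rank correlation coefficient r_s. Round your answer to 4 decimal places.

0.4286

Rank X: 3, 7, 2, 5, 4, 8, 6, 1
Rank Y: 1, 8, 5, 7, 3, 6, 2, 4
d = rank(X) − rank(Y): 2, -1, -3, -2, 1, 2, 4, -3; Σd² = 48
ρ = 1 − 6Σd² / [n(n²−1)] = 1 − 6×48 / (8×63) = 1 − 288/504 ≈ 0.4286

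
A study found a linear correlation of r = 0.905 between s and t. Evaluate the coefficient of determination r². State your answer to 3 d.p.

0.819

r² = (0.905)² = 0.819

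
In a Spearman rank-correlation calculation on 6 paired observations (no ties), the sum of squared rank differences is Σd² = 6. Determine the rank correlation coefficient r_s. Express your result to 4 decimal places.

ρ = 1 − 6Σd² / [n(n²−1)] = 1 − 6×6 / (6×35)
  = 1 − 36/210 = 1 − 0.17143 ≈ 0.8286

0.8286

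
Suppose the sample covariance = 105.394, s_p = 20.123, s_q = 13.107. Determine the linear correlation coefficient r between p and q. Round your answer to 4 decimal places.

r = Cov(p,q) / (s_p · s_q) = 105.394 / (20.123 × 13.107)
  = 105.394 / 263.7522 ≈ 0.3996

0.3996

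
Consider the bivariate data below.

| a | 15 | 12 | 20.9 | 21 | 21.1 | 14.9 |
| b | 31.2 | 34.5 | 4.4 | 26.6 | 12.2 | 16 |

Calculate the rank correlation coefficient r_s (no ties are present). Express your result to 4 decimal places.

Rank a: 3, 1, 4, 5, 6, 2
Rank b: 5, 6, 1, 4, 2, 3
d = rank(a) − rank(b): -2, -5, 3, 1, 4, -1; Σd² = 56
ρ = 1 − 6Σd² / [n(n²−1)] = 1 − 6×56 / (6×35) = 1 − 336/210 ≈ -0.6000

-0.6000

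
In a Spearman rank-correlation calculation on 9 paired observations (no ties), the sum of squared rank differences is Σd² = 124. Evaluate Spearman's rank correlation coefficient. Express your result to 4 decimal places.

ρ = 1 − 6Σd² / [n(n²−1)] = 1 − 6×124 / (9×80)
  = 1 − 744/720 = 1 − 1.03333 ≈ -0.0333

-0.0333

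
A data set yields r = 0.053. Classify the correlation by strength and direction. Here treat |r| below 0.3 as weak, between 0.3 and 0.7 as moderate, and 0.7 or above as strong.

weak positive

r = 0.053 > 0 so the relationship is positive.
|r| = 0.053, which falls in the weak range.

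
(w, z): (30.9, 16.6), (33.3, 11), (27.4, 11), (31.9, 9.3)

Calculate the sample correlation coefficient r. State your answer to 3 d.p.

n = 4, Σw = 123.5, Σz = 47.9, Σw² = 3832.07, Σz² = 604.05, Σwz = 1477.31
nΣwz − ΣwΣz = 5909.24 − 5915.65 = -6.41
nΣw² − (Σw)² = 15328.28 − 15252.25 = 76.03; nΣz² − (Σz)² = 2416.2 − 2294.41 = 121.79
r = -6.41 / √(76.03 × 121.79) = -6.41 / 96.2273 ≈ -0.067

-0.067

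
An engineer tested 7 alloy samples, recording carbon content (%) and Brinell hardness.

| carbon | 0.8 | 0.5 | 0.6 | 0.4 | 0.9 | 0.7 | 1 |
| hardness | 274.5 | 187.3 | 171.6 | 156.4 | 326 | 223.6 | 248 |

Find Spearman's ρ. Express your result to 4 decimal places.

Rank carbon: 5, 2, 3, 1, 6, 4, 7
Rank hardness: 6, 3, 2, 1, 7, 4, 5
d = rank(carbon) − rank(hardness): -1, -1, 1, 0, -1, 0, 2; Σd² = 8
ρ = 1 − 6Σd² / [n(n²−1)] = 1 − 6×8 / (7×48) = 1 − 48/336 ≈ 0.8571

0.8571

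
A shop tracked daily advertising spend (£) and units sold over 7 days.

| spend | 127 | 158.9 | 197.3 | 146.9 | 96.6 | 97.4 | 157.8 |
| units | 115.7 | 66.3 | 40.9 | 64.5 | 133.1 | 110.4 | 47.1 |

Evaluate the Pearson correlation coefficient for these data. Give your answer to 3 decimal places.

n = 7, Σx = 981.9, Σy = 578, Σx² = 145604.27, Σy² = 55737.42, Σxy = 73816.39
nΣxy − ΣxΣy = 516714.73 − 567538.2 = -50823.47
nΣx² − (Σx)² = 1019229.89 − 964127.61 = 55102.28; nΣy² − (Σy)² = 390161.94 − 334084 = 56077.94
r = -50823.47 / √(55102.28 × 56077.94) = -50823.47 / 55587.9695 ≈ -0.914

-0.914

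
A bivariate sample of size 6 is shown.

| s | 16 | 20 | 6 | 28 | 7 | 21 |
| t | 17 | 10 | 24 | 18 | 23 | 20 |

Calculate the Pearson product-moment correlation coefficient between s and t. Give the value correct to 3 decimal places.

-0.595

n = 6, Σs = 98, Σt = 112, Σs² = 1966, Σt² = 2218, Σst = 1701
nΣst − ΣsΣt = 10206 − 10976 = -770
nΣs² − (Σs)² = 11796 − 9604 = 2192; nΣt² − (Σt)² = 13308 − 12544 = 764
r = -770 / √(2192 × 764) = -770 / 1294.0974 ≈ -0.595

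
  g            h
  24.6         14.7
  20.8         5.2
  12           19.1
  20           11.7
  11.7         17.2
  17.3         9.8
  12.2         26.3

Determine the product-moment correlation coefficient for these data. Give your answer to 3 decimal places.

n = 7, Σg = 118.6, Σh = 104, Σg² = 2166.82, Σh² = 1828.4, Σgh = 1624.62
nΣgh − ΣgΣh = 11372.34 − 12334.4 = -962.06
nΣg² − (Σg)² = 15167.74 − 14065.96 = 1101.78; nΣh² − (Σh)² = 12798.8 − 10816 = 1982.8
r = -962.06 / √(1101.78 × 1982.8) = -962.06 / 1478.0424 ≈ -0.651

-0.651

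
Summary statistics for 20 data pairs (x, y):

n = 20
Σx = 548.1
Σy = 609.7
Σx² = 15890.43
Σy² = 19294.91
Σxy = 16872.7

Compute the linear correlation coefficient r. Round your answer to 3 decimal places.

0.209

r = (nΣxy − ΣxΣy) / √[(nΣx² − (Σx)²)(nΣy² − (Σy)²)]
Numerator: 20×16872.7 − 548.1×609.7 = 3277.43
Denominator: √[(317808.6 − 300413.61)(385898.2 − 371734.09)] = √[17394.99 × 14164.11] = 15696.6414
r = 3277.43 / 15696.6414 ≈ 0.209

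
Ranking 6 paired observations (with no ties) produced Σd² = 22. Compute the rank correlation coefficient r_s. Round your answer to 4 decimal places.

ρ = 1 − 6Σd² / [n(n²−1)] = 1 − 6×22 / (6×35)
  = 1 − 132/210 = 1 − 0.62857 ≈ 0.3714

0.3714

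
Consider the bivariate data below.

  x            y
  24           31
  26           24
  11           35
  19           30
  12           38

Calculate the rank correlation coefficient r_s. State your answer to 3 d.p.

Rank x: 4, 5, 1, 3, 2
Rank y: 3, 1, 4, 2, 5
d = rank(x) − rank(y): 1, 4, -3, 1, -3; Σd² = 36
ρ = 1 − 6Σd² / [n(n²−1)] = 1 − 6×36 / (5×24) = 1 − 216/120 ≈ -0.800

-0.800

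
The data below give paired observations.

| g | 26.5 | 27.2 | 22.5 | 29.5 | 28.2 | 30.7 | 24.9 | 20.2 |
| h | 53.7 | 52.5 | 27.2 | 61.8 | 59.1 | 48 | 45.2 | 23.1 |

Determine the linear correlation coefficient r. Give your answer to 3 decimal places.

n = 8, Σg = 209.7, Σh = 370.6, Σg² = 5584.37, Σh² = 18572.48, Σgh = 10018.47
nΣgh − ΣgΣh = 80147.76 − 77714.82 = 2432.94
nΣg² − (Σg)² = 44674.96 − 43974.09 = 700.87; nΣh² − (Σh)² = 148579.84 − 137344.36 = 11235.48
r = 2432.94 / √(700.87 × 11235.48) = 2432.94 / 2806.1737 ≈ 0.867

0.867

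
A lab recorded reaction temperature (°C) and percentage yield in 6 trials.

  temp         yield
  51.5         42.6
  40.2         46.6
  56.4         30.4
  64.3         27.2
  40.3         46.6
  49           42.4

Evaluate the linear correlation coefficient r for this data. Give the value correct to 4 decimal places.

-0.9422

n = 6, Σx = 301.7, Σy = 235.8, Σx² = 15608.83, Σy² = 9619.64, Σxy = 11486.32
nΣxy − ΣxΣy = 68917.92 − 71140.86 = -2222.94
nΣx² − (Σx)² = 93652.98 − 91022.89 = 2630.09; nΣy² − (Σy)² = 57717.84 − 55601.64 = 2116.2
r = -2222.94 / √(2630.09 × 2116.2) = -2222.94 / 2359.1940 ≈ -0.9422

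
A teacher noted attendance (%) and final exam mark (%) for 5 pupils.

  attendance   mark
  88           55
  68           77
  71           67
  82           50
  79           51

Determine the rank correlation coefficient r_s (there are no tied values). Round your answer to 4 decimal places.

Rank attendance: 5, 1, 2, 4, 3
Rank mark: 3, 5, 4, 1, 2
d = rank(attendance) − rank(mark): 2, -4, -2, 3, 1; Σd² = 34
ρ = 1 − 6Σd² / [n(n²−1)] = 1 − 6×34 / (5×24) = 1 − 204/120 ≈ -0.7000

-0.7000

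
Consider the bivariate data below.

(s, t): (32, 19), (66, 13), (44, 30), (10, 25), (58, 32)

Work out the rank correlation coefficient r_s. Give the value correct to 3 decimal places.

-0.100

Rank s: 2, 5, 3, 1, 4
Rank t: 2, 1, 4, 3, 5
d = rank(s) − rank(t): 0, 4, -1, -2, -1; Σd² = 22
ρ = 1 − 6Σd² / [n(n²−1)] = 1 − 6×22 / (5×24) = 1 − 132/120 ≈ -0.100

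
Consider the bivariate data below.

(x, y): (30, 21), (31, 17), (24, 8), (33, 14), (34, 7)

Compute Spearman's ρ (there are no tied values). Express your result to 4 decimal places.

Rank x: 2, 3, 1, 4, 5
Rank y: 5, 4, 2, 3, 1
d = rank(x) − rank(y): -3, -1, -1, 1, 4; Σd² = 28
ρ = 1 − 6Σd² / [n(n²−1)] = 1 − 6×28 / (5×24) = 1 − 168/120 ≈ -0.4000

-0.4000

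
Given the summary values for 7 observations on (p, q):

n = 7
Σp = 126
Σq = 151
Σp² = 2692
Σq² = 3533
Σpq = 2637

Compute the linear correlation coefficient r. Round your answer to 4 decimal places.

r = (nΣpq − ΣpΣq) / √[(nΣp² − (Σp)²)(nΣq² − (Σq)²)]
Numerator: 7×2637 − 126×151 = -567
Denominator: √[(18844 − 15876)(24731 − 22801)] = √[2968 × 1930] = 2393.3742
r = -567 / 2393.3742 ≈ -0.2369

-0.2369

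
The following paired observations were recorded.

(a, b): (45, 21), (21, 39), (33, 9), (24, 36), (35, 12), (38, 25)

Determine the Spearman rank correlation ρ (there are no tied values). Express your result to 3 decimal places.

Rank a: 6, 1, 3, 2, 4, 5
Rank b: 3, 6, 1, 5, 2, 4
d = rank(a) − rank(b): 3, -5, 2, -3, 2, 1; Σd² = 52
ρ = 1 − 6Σd² / [n(n²−1)] = 1 − 6×52 / (6×35) = 1 − 312/210 ≈ -0.486

-0.486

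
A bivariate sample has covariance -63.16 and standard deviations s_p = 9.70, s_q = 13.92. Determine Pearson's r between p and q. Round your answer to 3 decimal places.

-0.468

r = Cov(p,q) / (s_p · s_q) = -63.16 / (9.70 × 13.92)
  = -63.16 / 135.0240 ≈ -0.468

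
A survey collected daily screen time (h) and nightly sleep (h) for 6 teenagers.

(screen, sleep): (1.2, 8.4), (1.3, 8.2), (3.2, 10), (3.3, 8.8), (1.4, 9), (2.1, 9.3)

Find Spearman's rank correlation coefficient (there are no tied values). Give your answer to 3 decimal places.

Rank screen: 1, 2, 5, 6, 3, 4
Rank sleep: 2, 1, 6, 3, 4, 5
d = rank(screen) − rank(sleep): -1, 1, -1, 3, -1, -1; Σd² = 14
ρ = 1 − 6Σd² / [n(n²−1)] = 1 − 6×14 / (6×35) = 1 − 84/210 ≈ 0.600

0.600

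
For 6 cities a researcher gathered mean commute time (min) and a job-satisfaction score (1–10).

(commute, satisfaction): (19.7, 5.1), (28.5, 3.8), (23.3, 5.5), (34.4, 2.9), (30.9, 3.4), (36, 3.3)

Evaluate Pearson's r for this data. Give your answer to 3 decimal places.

-0.918

n = 6, Σx = 172.8, Σy = 24, Σx² = 5177.4, Σy² = 101.56, Σxy = 660.54
nΣxy − ΣxΣy = 3963.24 − 4147.2 = -183.96
nΣx² − (Σx)² = 31064.4 − 29859.84 = 1204.56; nΣy² − (Σy)² = 609.36 − 576 = 33.36
r = -183.96 / √(1204.56 × 33.36) = -183.96 / 200.4598 ≈ -0.918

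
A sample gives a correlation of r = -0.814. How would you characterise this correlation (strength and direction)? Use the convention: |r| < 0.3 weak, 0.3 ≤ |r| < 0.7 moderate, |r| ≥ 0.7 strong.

r = -0.814 < 0 so the relationship is negative.
|r| = 0.814, which falls in the strong range.

strong negative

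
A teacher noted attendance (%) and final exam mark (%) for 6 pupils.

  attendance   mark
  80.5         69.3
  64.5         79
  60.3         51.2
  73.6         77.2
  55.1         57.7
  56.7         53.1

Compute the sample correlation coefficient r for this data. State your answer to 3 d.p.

n = 6, Σx = 390.7, Σy = 387.5, Σx² = 25944.45, Σy² = 25773.67, Σxy = 25633.47
nΣxy − ΣxΣy = 153800.82 − 151396.25 = 2404.57
nΣx² − (Σx)² = 155666.7 − 152646.49 = 3020.21; nΣy² − (Σy)² = 154642.02 − 150156.25 = 4485.77
r = 2404.57 / √(3020.21 × 4485.77) = 2404.57 / 3680.7564 ≈ 0.653

0.653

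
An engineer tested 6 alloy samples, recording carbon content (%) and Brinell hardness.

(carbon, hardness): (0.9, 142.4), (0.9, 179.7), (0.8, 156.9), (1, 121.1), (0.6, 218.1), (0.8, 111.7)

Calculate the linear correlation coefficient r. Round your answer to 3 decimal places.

-0.675

n = 6, Σx = 5, Σy = 929.9, Σx² = 4.26, Σy² = 151897.17, Σxy = 756.73
nΣxy − ΣxΣy = 4540.38 − 4649.5 = -109.12
nΣx² − (Σx)² = 25.56 − 25 = 0.56; nΣy² − (Σy)² = 911383.02 − 864714.01 = 46669.01
r = -109.12 / √(0.56 × 46669.01) = -109.12 / 161.6621 ≈ -0.675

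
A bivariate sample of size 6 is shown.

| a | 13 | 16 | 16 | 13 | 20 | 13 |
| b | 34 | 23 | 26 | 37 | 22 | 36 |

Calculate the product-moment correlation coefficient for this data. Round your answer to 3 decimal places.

n = 6, Σa = 91, Σb = 178, Σa² = 1419, Σb² = 5510, Σab = 2615
nΣab − ΣaΣb = 15690 − 16198 = -508
nΣa² − (Σa)² = 8514 − 8281 = 233; nΣb² − (Σb)² = 33060 − 31684 = 1376
r = -508 / √(233 × 1376) = -508 / 566.2226 ≈ -0.897

-0.897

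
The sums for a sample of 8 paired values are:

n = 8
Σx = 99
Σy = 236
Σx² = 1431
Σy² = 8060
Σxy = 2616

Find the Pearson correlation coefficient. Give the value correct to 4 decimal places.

-0.6404

r = (nΣxy − ΣxΣy) / √[(nΣx² − (Σx)²)(nΣy² − (Σy)²)]
Numerator: 8×2616 − 99×236 = -2436
Denominator: √[(11448 − 9801)(64480 − 55696)] = √[1647 × 8784] = 3803.5836
r = -2436 / 3803.5836 ≈ -0.6404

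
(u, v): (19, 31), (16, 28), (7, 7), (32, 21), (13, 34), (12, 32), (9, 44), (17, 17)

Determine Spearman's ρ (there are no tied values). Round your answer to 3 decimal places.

-0.190

Rank u: 7, 5, 1, 8, 4, 3, 2, 6
Rank v: 5, 4, 1, 3, 7, 6, 8, 2
d = rank(u) − rank(v): 2, 1, 0, 5, -3, -3, -6, 4; Σd² = 100
ρ = 1 − 6Σd² / [n(n²−1)] = 1 − 6×100 / (8×63) = 1 − 600/504 ≈ -0.190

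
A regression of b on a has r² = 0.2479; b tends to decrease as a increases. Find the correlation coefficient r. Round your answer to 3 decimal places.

-0.498

|r| = √0.2479 = 0.498
The association is negative, so r = −0.498.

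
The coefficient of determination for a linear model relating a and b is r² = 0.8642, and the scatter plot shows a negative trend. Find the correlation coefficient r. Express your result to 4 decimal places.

|r| = √0.8642 = 0.9296
The association is negative, so r = −0.9296.

-0.9296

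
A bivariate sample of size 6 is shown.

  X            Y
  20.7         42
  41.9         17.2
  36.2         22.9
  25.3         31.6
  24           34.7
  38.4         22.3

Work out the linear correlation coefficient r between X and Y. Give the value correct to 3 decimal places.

-0.977

n = 6, ΣX = 186.5, ΣY = 170.7, ΣX² = 6185.19, ΣY² = 5284.19, ΣXY = 4907.66
nΣXY − ΣXΣY = 29445.96 − 31835.55 = -2389.59
nΣX² − (ΣX)² = 37111.14 − 34782.25 = 2328.89; nΣY² − (ΣY)² = 31705.14 − 29138.49 = 2566.65
r = -2389.59 / √(2328.89 × 2566.65) = -2389.59 / 2444.8815 ≈ -0.977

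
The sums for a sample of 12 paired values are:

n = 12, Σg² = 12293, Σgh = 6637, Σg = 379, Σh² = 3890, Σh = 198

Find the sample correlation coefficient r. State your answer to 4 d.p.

r = (nΣgh − ΣgΣh) / √[(nΣg² − (Σg)²)(nΣh² − (Σh)²)]
Numerator: 12×6637 − 379×198 = 4602
Denominator: √[(147516 − 143641)(46680 − 39204)] = √[3875 × 7476] = 5382.3322
r = 4602 / 5382.3322 ≈ 0.8550

0.8550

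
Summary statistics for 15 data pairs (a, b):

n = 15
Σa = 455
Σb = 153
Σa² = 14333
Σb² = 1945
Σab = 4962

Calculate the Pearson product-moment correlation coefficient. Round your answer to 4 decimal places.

r = (nΣab − ΣaΣb) / √[(nΣa² − (Σa)²)(nΣb² − (Σb)²)]
Numerator: 15×4962 − 455×153 = 4815
Denominator: √[(214995 − 207025)(29175 − 23409)] = √[7970 × 5766] = 6779.0132
r = 4815 / 6779.0132 ≈ 0.7103

0.7103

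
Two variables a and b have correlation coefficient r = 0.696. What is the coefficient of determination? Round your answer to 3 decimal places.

r² = (0.696)² = 0.484

0.484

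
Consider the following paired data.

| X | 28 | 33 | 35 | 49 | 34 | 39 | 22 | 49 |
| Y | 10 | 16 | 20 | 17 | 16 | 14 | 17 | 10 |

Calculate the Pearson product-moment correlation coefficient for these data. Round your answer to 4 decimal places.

n = 8, ΣX = 289, ΣY = 120, ΣX² = 11061, ΣY² = 1886, ΣXY = 4295
nΣXY − ΣXΣY = 34360 − 34680 = -320
nΣX² − (ΣX)² = 88488 − 83521 = 4967; nΣY² − (ΣY)² = 15088 − 14400 = 688
r = -320 / √(4967 × 688) = -320 / 1848.5930 ≈ -0.1731

-0.1731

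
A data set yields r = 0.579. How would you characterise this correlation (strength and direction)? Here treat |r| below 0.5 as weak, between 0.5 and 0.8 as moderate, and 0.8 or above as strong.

moderate positive

r = 0.579 > 0 so the relationship is positive.
|r| = 0.579, which falls in the moderate range.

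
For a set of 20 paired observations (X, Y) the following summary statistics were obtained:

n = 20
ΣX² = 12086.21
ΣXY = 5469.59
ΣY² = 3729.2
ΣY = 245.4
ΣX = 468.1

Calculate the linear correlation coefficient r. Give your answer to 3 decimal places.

r = (nΣXY − ΣXΣY) / √[(nΣX² − (ΣX)²)(nΣY² − (ΣY)²)]
Numerator: 20×5469.59 − 468.1×245.4 = -5479.94
Denominator: √[(241724.2 − 219117.61)(74584 − 60221.16)] = √[22606.59 × 14362.84] = 18019.2906
r = -5479.94 / 18019.2906 ≈ -0.304

-0.304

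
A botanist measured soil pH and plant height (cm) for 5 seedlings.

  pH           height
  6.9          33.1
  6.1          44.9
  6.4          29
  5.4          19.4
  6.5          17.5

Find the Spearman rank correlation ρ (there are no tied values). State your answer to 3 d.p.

Rank pH: 5, 2, 3, 1, 4
Rank height: 4, 5, 3, 2, 1
d = rank(pH) − rank(height): 1, -3, 0, -1, 3; Σd² = 20
ρ = 1 − 6Σd² / [n(n²−1)] = 1 − 6×20 / (5×24) = 1 − 120/120 ≈ 0.000

0.000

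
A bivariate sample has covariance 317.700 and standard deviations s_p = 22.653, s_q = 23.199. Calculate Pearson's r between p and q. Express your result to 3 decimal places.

0.605

r = Cov(p,q) / (s_p · s_q) = 317.700 / (22.653 × 23.199)
  = 317.700 / 525.5269 ≈ 0.605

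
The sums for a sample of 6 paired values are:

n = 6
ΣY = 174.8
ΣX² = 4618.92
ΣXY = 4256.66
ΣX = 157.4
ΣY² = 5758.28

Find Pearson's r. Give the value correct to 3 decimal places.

r = (nΣXY − ΣXΣY) / √[(nΣX² − (ΣX)²)(nΣY² − (ΣY)²)]
Numerator: 6×4256.66 − 157.4×174.8 = -1973.56
Denominator: √[(27713.52 − 24774.76)(34549.68 − 30555.04)] = √[2938.76 × 3994.64] = 3426.2645
r = -1973.56 / 3426.2645 ≈ -0.576

-0.576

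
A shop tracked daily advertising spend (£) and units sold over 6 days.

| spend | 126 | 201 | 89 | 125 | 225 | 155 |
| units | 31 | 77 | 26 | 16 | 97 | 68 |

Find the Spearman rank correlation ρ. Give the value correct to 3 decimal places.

Rank spend: 3, 5, 1, 2, 6, 4
Rank units: 3, 5, 2, 1, 6, 4
d = rank(spend) − rank(units): 0, 0, -1, 1, 0, 0; Σd² = 2
ρ = 1 − 6Σd² / [n(n²−1)] = 1 − 6×2 / (6×35) = 1 − 12/210 ≈ 0.943

0.943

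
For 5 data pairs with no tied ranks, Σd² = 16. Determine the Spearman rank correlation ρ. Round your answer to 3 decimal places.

ρ = 1 − 6Σd² / [n(n²−1)] = 1 − 6×16 / (5×24)
  = 1 − 96/120 = 1 − 0.8000 ≈ 0.200

0.200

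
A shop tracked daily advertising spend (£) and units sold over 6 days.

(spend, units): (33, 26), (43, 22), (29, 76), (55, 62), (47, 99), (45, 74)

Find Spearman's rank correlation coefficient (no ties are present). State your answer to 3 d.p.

0.143

Rank spend: 2, 3, 1, 6, 5, 4
Rank units: 2, 1, 5, 3, 6, 4
d = rank(spend) − rank(units): 0, 2, -4, 3, -1, 0; Σd² = 30
ρ = 1 − 6Σd² / [n(n²−1)] = 1 − 6×30 / (6×35) = 1 − 180/210 ≈ 0.143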